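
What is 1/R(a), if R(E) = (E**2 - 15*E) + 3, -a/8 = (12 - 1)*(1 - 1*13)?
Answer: 1/1099299 ≈ 9.0967e-7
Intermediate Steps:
a = 1056 (a = -8*(12 - 1)*(1 - 1*13) = -88*(1 - 13) = -88*(-12) = -8*(-132) = 1056)
R(E) = 3 + E**2 - 15*E
1/R(a) = 1/(3 + 1056**2 - 15*1056) = 1/(3 + 1115136 - 15840) = 1/1099299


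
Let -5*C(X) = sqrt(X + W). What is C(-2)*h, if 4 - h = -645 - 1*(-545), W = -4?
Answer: -104*I*sqrt(6)/5 ≈ -50.949*I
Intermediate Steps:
C(X) = -sqrt(-4 + X)/5 (C(X) = -sqrt(X - 4)/5 = -sqrt(-4 + X)/5)
h = 104 (h = 4 - (-645 - 1*(-545)) = 4 - (-645 + 545) = 4 - 1*(-100) = 4 + 100 = 104)
C(-2)*h = -sqrt(-4 - 2)/5*104 = -I*sqrt(6)/5*104 = -104*I*sqrt(6)/5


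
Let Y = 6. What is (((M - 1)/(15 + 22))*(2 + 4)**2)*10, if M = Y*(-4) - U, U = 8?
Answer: -11880/37 ≈ -321.08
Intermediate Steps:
M = -32 (M = 6*(-4) - 1*8 = -24 - 8 = -32)
(((M - 1)/(15 + 22))*(2 + 4)**2)*10 = (((-32 - 1)/(15 + 22))*(2 + 4)**2)*10 = (-33/37*6**2)*10 = (-33*1/37*36)*10 = -33/37*36*10 = -1188/37*10 = -11880/37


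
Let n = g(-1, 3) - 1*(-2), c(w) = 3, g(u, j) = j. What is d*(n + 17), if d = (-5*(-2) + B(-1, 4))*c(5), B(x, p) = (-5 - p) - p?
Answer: -198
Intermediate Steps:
B(x, p) = -5 - 2*p
n = 5 (n = 3 - 1*(-2) = 3 + 2 = 5)
d = -9 (d = (-5*(-2) + (-5 - 2*4))*3 = (10 + (-5 - 8))*3 = (10 - 13)*3 = -3*3 = -9)
d*(n + 17) = -9*(5 + 17) = -9*22 = -198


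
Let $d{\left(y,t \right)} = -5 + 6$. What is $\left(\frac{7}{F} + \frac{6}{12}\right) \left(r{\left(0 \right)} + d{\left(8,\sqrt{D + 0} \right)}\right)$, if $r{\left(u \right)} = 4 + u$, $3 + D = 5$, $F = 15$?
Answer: $\frac{29}{6} \approx 4.8333$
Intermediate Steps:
$D = 2$ ($D = -3 + 5 = 2$)
$d{\left(y,t \right)} = 1$
$\left(\frac{7}{F} + \frac{6}{12}\right) \left(r{\left(0 \right)} + d{\left(8,\sqrt{D + 0} \right)}\right) = \left(\frac{7}{15} + \frac{6}{12}\right) \left(\left(4 + 0\right) + 1\right) = \left(7 \cdot \frac{1}{15} + 6 \cdot \frac{1}{12}\right) \left(4 + 1\right) = \left(\frac{7}{15} + \frac{1}{2}\right) 5 = \frac{29}{30} \cdot 5 = \frac{29}{6}$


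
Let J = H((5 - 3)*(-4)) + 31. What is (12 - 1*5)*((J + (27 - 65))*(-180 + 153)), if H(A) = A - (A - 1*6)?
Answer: 189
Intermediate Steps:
H(A) = 6 (H(A) = A - (A - 6) = A - (-6 + A) = A + (6 - A) = 6)
J = 37 (J = 6 + 31 = 37)
(12 - 1*5)*((J + (27 - 65))*(-180 + 153)) = (12 - 1*5)*((37 + (27 - 65))*(-180 + 153)) = (12 - 5)*((37 - 38)*(-27)) = 7*(-1*(-27)) = 7*27 = 189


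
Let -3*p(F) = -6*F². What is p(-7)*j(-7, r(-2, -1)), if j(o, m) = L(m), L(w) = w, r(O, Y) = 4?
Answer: 392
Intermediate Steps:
j(o, m) = m
p(F) = 2*F² (p(F) = -(-2)*F² = 2*F²)
p(-7)*j(-7, r(-2, -1)) = (2*(-7)²)*4 = (2*49)*4 = 98*4 = 392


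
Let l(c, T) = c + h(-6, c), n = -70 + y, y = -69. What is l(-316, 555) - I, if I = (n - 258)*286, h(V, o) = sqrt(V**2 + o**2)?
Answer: 113226 + 2*sqrt(24973) ≈ 1.1354e+5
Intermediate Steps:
n = -139 (n = -70 - 69 = -139)
l(c, T) = c + sqrt(36 + c**2) (l(c, T) = c + sqrt((-6)**2 + c**2) = c + sqrt(36 + c**2))
I = -113542 (I = (-139 - 258)*286 = -397*286 = -113542)
l(-316, 555) - I = (-316 + sqrt(36 + (-316)**2)) - 1*(-113542) = (-316 + sqrt(36 + 99856)) + 113542 = (-316 + sqrt(99892)) + 113542 = (-316 + 2*sqrt(24973)) + 113542 = 113226 + 2*sqrt(24973)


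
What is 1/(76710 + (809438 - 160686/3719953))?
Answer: 3719953/3296428750358 ≈ 1.1285e-6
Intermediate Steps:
1/(76710 + (809438 - 160686/3719953)) = 1/(76710 + 3011071155728/3719953) = 1/(3296428750358/3719953) = 3719953/3296428750358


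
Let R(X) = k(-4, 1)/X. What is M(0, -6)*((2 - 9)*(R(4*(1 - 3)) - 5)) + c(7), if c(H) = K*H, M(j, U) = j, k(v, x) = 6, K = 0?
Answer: 0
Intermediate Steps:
R(X) = 6/X
c(H) = 0 (c(H) = 0*H = 0)
M(0, -6)*((2 - 9)*(R(4*(1 - 3)) - 5)) + c(7) = 0*((2 - 9)*(6/((4*(1 - 3))) - 5)) + 0 = 0*(-7*(6/((4*(-2))) - 5)) + 0 = 0*(-7*(6/(-8) - 5)) + 0 = 0*(-7*(6*(-⅛) - 5)) + 0 = 0*(-7*(-¾ - 5)) + 0 = 0*(-7*(-23/4)) + 0 = 0*(161/4) + 0 = 0 + 0 = 0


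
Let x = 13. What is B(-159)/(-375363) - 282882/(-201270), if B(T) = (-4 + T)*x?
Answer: 17768321216/12591551835 ≈ 1.4111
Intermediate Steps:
B(T) = -52 + 13*T (B(T) = (-4 + T)*13 = -52 + 13*T)
B(-159)/(-375363) - 282882/(-201270) = (-52 + 13*(-159))/(-375363) - 282882/(-201270) = (-52 - 2067)*(-1/375363) - 282882*(-1/201270) = -2119*(-1/375363) + 47147/33545 = 2119/375363 + 47147/33545 = 17768321216/12591551835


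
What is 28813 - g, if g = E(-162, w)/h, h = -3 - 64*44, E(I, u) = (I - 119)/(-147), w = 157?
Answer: 11939905790/414393 ≈ 28813.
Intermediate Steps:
E(I, u) = 17/21 - I/147 (E(I, u) = (-119 + I)*(-1/147) = 17/21 - I/147)
h = -2819 (h = -3 - 2816 = -2819)
g = -281/414393 (g = (17/21 - 1/147*(-162))/(-2819) = (17/21 + 54/49)*(-1/2819) = (281/147)*(-1/2819) = -281/414393 ≈ -0.00067810)
28813 - g = 28813 - 1*(-281/414393) = 28813 + 281/414393 = 11939905790/414393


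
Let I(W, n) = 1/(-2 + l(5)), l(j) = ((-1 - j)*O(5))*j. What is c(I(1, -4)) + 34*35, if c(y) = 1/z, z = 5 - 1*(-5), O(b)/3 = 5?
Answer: 11901/10 ≈ 1190.1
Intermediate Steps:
O(b) = 15 (O(b) = 3*5 = 15)
l(j) = j*(-15 - 15*j) (l(j) = ((-1 - j)*15)*j = (-15 - 15*j)*j = j*(-15 - 15*j))
z = 10 (z = 5 + 5 = 10)
I(W, n) = -1/452 (I(W, n) = 1/(-2 - 15*5*(1 + 5)) = 1/(-2 - 15*5*6) = 1/(-2 - 450) = 1/(-452) = -1/452)
c(y) = ⅒ (c(y) = 1/10 = ⅒)
c(I(1, -4)) + 34*35 = ⅒ + 34*35 = ⅒ + 1190 = 11901/10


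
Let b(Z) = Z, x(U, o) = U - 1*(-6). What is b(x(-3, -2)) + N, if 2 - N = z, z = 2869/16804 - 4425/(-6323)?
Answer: 438760073/106251692 ≈ 4.1294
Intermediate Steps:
x(U, o) = 6 + U (x(U, o) = U + 6 = 6 + U)
z = 92498387/106251692 (z = 2869*(1/16804) - 4425*(-1/6323) = 2869/16804 + 4425/6323 = 92498387/106251692 ≈ 0.87056)
N = 120004997/106251692 (N = 2 - 1*92498387/106251692 = 2 - 92498387/106251692 = 120004997/106251692 ≈ 1.1294)
b(x(-3, -2)) + N = (6 - 3) + 120004997/106251692 = 3 + 120004997/106251692 = 438760073/106251692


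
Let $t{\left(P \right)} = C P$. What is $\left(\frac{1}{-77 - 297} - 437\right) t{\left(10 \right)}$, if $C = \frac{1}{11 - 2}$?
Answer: $- \frac{817195}{1683} \approx -485.56$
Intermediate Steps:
$C = \frac{1}{9} \approx 0.11111$
$t{\left(P \right)} = \frac{P}{9}$
$\left(\frac{1}{-77 - 297} - 437\right) t{\left(10 \right)} = \left(\frac{1}{-77 - 297} - 437\right) \frac{1}{9} \cdot 10 = \left(\frac{1}{-374} - 437\right) \frac{10}{9} = \left(- \frac{1}{374} - 437\right) \frac{10}{9} = \left(- \frac{163439}{374}\right) \frac{10}{9} = - \frac{817195}{1683}$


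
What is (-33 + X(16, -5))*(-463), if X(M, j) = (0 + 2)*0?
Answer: 15279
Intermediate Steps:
X(M, j) = 0 (X(M, j) = 2*0 = 0)
(-33 + X(16, -5))*(-463) = (-33 + 0)*(-463) = -33*(-463) = 15279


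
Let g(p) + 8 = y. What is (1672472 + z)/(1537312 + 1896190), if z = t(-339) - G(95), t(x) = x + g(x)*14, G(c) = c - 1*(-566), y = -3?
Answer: 835659/1716751 ≈ 0.48677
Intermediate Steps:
g(p) = -11 (g(p) = -8 - 3 = -11)
G(c) = 566 + c (G(c) = c + 566 = 566 + c)
t(x) = -154 + x (t(x) = x - 11*14 = x - 154 = -154 + x)
z = -1154 (z = (-154 - 339) - (566 + 95) = -493 - 1*661 = -493 - 661 = -1154)
(1672472 + z)/(1537312 + 1896190) = (1672472 - 1154)/(1537312 + 1896190) = 1671318/3433502 = 1671318*(1/3433502) = 835659/1716751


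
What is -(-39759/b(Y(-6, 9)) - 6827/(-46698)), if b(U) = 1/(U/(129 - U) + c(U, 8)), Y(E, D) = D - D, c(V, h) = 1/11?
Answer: 1856590685/513678 ≈ 3614.3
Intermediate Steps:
c(V, h) = 1/11
Y(E, D) = 0
b(U) = 1/(1/11 + U/(129 - U)) (b(U) = 1/(U/(129 - U) + 1/11) = 1/(1/11 + U/(129 - U)))
-(-39759/b(Y(-6, 9)) - 6827/(-46698)) = -(-39759*(129 + 10*0)/(11*(129 - 1*0)) - 6827/(-46698)) = -(-39759/(11*(129 + 0)/(129 + 0)) - 6827*(-1/46698)) = -(-39759/(11*129/129) + 6827/46698) = -(-39759/(11*(1/129)*129) + 6827/46698) = -(-39759/11 + 6827/46698) = -1*(-1856590685/513678) = 1856590685/513678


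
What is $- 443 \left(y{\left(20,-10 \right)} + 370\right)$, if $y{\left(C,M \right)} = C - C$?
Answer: $-163910$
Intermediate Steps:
$y{\left(C,M \right)} = 0$
$- 443 \left(y{\left(20,-10 \right)} + 370\right) = - 443 \left(0 + 370\right) = \left(-443\right) 370 = -163910$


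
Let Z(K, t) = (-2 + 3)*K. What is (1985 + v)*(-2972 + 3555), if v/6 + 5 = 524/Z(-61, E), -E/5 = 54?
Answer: 67692713/61 ≈ 1.1097e+6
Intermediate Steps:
E = -270 (E = -5*54 = -270)
Z(K, t) = K (Z(K, t) = 1*K = K)
v = -4974/61 (v = -30 + 6*(524/(-61)) = -30 + 6*(524*(-1/61)) = -30 + 6*(-524/61) = -30 - 3144/61 = -4974/61 ≈ -81.541)
(1985 + v)*(-2972 + 3555) = (1985 - 4974/61)*(-2972 + 3555) = (116111/61)*583 = 67692713/61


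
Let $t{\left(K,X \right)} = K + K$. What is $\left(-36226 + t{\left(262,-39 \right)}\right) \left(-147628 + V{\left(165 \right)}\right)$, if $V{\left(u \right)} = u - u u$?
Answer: $6236710976$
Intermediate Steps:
$t{\left(K,X \right)} = 2 K$
$V{\left(u \right)} = u - u^{2}$
$\left(-36226 + t{\left(262,-39 \right)}\right) \left(-147628 + V{\left(165 \right)}\right) = \left(-36226 + 2 \cdot 262\right) \left(-147628 + 165 \left(1 - 165\right)\right) = \left(-36226 + 524\right) \left(-147628 + 165 \left(1 - 165\right)\right) = - 35702 \left(-147628 + 165 \left(-164\right)\right) = - 35702 \left(-147628 - 27060\right) = \left(-35702\right) \left(-174688\right) = 6236710976$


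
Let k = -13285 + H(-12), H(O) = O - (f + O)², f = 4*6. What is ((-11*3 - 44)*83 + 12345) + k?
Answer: -7487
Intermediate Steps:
f = 24
H(O) = O - (24 + O)²
k = -13441 (k = -13285 + (-12 - (24 - 12)²) = -13285 + (-12 - 1*12²) = -13285 + (-12 - 1*144) = -13285 + (-12 - 144) = -13285 - 156 = -13441)
((-11*3 - 44)*83 + 12345) + k = ((-11*3 - 44)*83 + 12345) - 13441 = ((-33 - 44)*83 + 12345) - 13441 = (-77*83 + 12345) - 13441 = (-6391 + 12345) - 13441 = 5954 - 13441 = -7487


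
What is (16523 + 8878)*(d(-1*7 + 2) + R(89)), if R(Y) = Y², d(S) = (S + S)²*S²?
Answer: 264703821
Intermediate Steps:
d(S) = 4*S⁴ (d(S) = (2*S)²*S² = (4*S²)*S² = 4*S⁴)
(16523 + 8878)*(d(-1*7 + 2) + R(89)) = (16523 + 8878)*(4*(-1*7 + 2)⁴ + 89²) = 25401*(4*(-7 + 2)⁴ + 7921) = 25401*(4*(-5)⁴ + 7921) = 25401*(4*625 + 7921) = 25401*(2500 + 7921) = 25401*10421 = 264703821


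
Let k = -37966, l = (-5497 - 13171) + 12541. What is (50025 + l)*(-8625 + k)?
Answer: -2045251718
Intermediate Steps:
l = -6127 (l = -18668 + 12541 = -6127)
(50025 + l)*(-8625 + k) = (50025 - 6127)*(-8625 - 37966) = 43898*(-46591) = -2045251718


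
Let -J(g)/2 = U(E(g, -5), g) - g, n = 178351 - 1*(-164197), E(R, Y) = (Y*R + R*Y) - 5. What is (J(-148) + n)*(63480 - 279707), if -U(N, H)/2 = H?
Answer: -73876116820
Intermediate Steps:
E(R, Y) = -5 + 2*R*Y (E(R, Y) = (R*Y + R*Y) - 5 = 2*R*Y - 5 = -5 + 2*R*Y)
U(N, H) = -2*H
n = 342548 (n = 178351 + 164197 = 342548)
J(g) = 6*g (J(g) = -2*(-2*g - g) = -(-6)*g = 6*g)
(J(-148) + n)*(63480 - 279707) = (6*(-148) + 342548)*(63480 - 279707) = (-888 + 342548)*(-216227) = 341660*(-216227) = -73876116820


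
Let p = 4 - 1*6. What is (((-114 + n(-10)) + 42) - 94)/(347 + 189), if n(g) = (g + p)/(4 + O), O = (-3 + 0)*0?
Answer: -169/536 ≈ -0.31530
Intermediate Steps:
p = -2 (p = 4 - 6 = -2)
O = 0 (O = -3*0 = 0)
n(g) = -½ + g/4 (n(g) = (g - 2)/(4 + 0) = (-2 + g)/4 = (-2 + g)*(¼) = -½ + g/4)
(((-114 + n(-10)) + 42) - 94)/(347 + 189) = (((-114 + (-½ + (¼)*(-10))) + 42) - 94)/(347 + 189) = (((-114 + (-½ - 5/2)) + 42) - 94)/536 = (((-114 - 3) + 42) - 94)*(1/536) = ((-117 + 42) - 94)*(1/536) = (-75 - 94)*(1/536) = -169*1/536 = -169/536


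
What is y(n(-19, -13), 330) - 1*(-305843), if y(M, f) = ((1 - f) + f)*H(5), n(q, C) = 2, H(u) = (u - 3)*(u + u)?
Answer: 305863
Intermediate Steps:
H(u) = 2*u*(-3 + u) (H(u) = (-3 + u)*(2*u) = 2*u*(-3 + u))
y(M, f) = 20 (y(M, f) = ((1 - f) + f)*(2*5*(-3 + 5)) = 1*(2*5*2) = 1*20 = 20)
y(n(-19, -13), 330) - 1*(-305843) = 20 - 1*(-305843) = 20 + 305843 = 305863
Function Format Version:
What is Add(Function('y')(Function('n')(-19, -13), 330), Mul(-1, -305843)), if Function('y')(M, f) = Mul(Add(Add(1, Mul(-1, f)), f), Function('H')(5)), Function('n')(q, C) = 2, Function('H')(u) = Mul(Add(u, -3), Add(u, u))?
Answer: 305863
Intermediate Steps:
Function('H')(u) = Mul(2, u, Add(-3, u)) (Function('H')(u) = Mul(Add(-3, u), Mul(2, u)) = Mul(2, u, Add(-3, u)))
Function('y')(M, f) = 20 (Function('y')(M, f) = Mul(Add(Add(1, Mul(-1, f)), f), Mul(2, 5, Add(-3, 5))) = Mul(1, Mul(2, 5, 2)) = Mul(1, 20) = 20)
Add(Function('y')(Function('n')(-19, -13), 330), Mul(-1, -305843)) = Add(20, Mul(-1, -305843)) = Add(20, 305843) = 305863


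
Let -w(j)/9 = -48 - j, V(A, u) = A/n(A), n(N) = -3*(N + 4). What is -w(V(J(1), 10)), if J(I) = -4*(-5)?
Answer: -859/2 ≈ -429.50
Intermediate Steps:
n(N) = -12 - 3*N (n(N) = -3*(4 + N) = -12 - 3*N)
J(I) = 20
V(A, u) = A/(-12 - 3*A)
w(j) = 432 + 9*j (w(j) = -9*(-48 - j) = 432 + 9*j)
-w(V(J(1), 10)) = -(432 + 9*(-1*20/(12 + 3*20))) = -(432 + 9*(-1*20/(12 + 60))) = -(432 + 9*(-1*20/72)) = -(432 + 9*(-1*20*1/72)) = -(432 + 9*(-5/18)) = -(432 - 5/2) = -1*859/2 = -859/2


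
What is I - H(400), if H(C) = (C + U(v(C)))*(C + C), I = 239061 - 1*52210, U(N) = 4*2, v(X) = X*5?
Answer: -139549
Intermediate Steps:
v(X) = 5*X
U(N) = 8
I = 186851 (I = 239061 - 52210 = 186851)
H(C) = 2*C*(8 + C) (H(C) = (C + 8)*(C + C) = (8 + C)*(2*C) = 2*C*(8 + C))
I - H(400) = 186851 - 2*400*(8 + 400) = 186851 - 2*400*408 = 186851 - 1*326400 = 186851 - 326400 = -139549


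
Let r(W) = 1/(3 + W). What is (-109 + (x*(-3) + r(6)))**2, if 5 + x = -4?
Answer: 543169/81 ≈ 6705.8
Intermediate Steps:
x = -9 (x = -5 - 4 = -9)
(-109 + (x*(-3) + r(6)))**2 = (-109 + (-9*(-3) + 1/(3 + 6)))**2 = (-109 + (27 + 1/9))**2 = (-109 + 244/9)**2 = (-737/9)**2 = 543169/81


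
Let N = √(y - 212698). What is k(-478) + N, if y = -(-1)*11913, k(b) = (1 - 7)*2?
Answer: -12 + I*√200785 ≈ -12.0 + 448.09*I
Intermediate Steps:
k(b) = -12 (k(b) = -6*2 = -12)
y = 11913 (y = -1*(-11913) = 11913)
N = I*√200785 (N = √(11913 - 212698) = √(-200785) = I*√200785 ≈ 448.09*I)
k(-478) + N = -12 + I*√200785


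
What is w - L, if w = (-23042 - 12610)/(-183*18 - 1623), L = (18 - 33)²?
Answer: -356891/1639 ≈ -217.75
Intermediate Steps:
L = 225 (L = (-15)² = 225)
w = 11884/1639 (w = -35652/(-3294 - 1623) = -35652/(-4917) = -35652*(-1/4917) = 11884/1639 ≈ 7.2508)
w - L = 11884/1639 - 1*225 = 11884/1639 - 225 = -356891/1639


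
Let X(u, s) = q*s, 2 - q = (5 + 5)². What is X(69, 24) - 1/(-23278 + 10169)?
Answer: -30832367/13109 ≈ -2352.0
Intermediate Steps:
q = -98 (q = 2 - (5 + 5)² = 2 - 1*10² = 2 - 1*100 = 2 - 100 = -98)
X(u, s) = -98*s
X(69, 24) - 1/(-23278 + 10169) = -98*24 - 1/(-23278 + 10169) = -2352 - 1/(-13109) = -2352 - 1*(-1/13109) = -2352 + 1/13109 = -30832367/13109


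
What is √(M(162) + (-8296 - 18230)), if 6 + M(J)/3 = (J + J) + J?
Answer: I*√25086 ≈ 158.39*I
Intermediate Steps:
M(J) = -18 + 9*J (M(J) = -18 + 3*((J + J) + J) = -18 + 3*(2*J + J) = -18 + 3*(3*J) = -18 + 9*J)
√(M(162) + (-8296 - 18230)) = √((-18 + 9*162) + (-8296 - 18230)) = √((-18 + 1458) - 26526) = √(1440 - 26526) = √(-25086) = I*√25086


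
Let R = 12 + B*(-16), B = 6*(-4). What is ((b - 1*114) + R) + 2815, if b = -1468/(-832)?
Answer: 644543/208 ≈ 3098.8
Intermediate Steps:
B = -24
b = 367/208 (b = -1468*(-1/832) = 367/208 ≈ 1.7644)
R = 396 (R = 12 - 24*(-16) = 12 + 384 = 396)
((b - 1*114) + R) + 2815 = ((367/208 - 1*114) + 396) + 2815 = ((367/208 - 114) + 396) + 2815 = (-23345/208 + 396) + 2815 = 59023/208 + 2815 = 644543/208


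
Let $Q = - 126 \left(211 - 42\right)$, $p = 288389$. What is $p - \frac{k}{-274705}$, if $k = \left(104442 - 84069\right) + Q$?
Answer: $\frac{79221899324}{274705} \approx 2.8839 \cdot 10^{5}$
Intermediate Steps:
$Q = -21294$ ($Q = \left(-126\right) 169 = -21294$)
$k = -921$ ($k = \left(104442 - 84069\right) - 21294 = 20373 - 21294 = -921$)
$p - \frac{k}{-274705} = 288389 - - \frac{921}{-274705} = 288389 - \left(-921\right) \left(- \frac{1}{274705}\right) = 288389 - \frac{921}{274705} = \frac{79221899324}{274705}$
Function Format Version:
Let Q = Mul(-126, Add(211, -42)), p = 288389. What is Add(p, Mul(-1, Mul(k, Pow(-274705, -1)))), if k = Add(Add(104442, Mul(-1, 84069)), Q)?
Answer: Rational(79221899324, 274705) ≈ 2.8839e+5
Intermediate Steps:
Q = -21294 (Q = Mul(-126, 169) = -21294)
k = -921 (k = Add(Add(104442, Mul(-1, 84069)), -21294) = Add(Add(104442, -84069), -21294) = Add(20373, -21294) = -921)
Add(p, Mul(-1, Mul(k, Pow(-274705, -1)))) = Add(288389, Mul(-1, Mul(-921, Pow(-274705, -1)))) = Add(288389, Mul(-1, Mul(-921, Rational(-1, 274705)))) = Add(288389, Mul(-1, Rational(921, 274705))) = Add(288389, Rational(-921, 274705)) = Rational(79221899324, 274705)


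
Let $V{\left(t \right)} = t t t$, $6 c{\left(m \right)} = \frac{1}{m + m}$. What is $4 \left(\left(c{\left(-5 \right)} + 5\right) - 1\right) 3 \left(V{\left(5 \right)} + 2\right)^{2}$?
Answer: $\frac{3854831}{5} \approx 7.7097 \cdot 10^{5}$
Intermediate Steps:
$c{\left(m \right)} = \frac{1}{12 m}$ ($c{\left(m \right)} = \frac{1}{6 \left(m + m\right)} = \frac{1}{6 \cdot 2 m} = \frac{\frac{1}{2} \frac{1}{m}}{6} = \frac{1}{12 m}$)
$V{\left(t \right)} = t^{3}$ ($V{\left(t \right)} = t^{2} t = t^{3}$)
$4 \left(\left(c{\left(-5 \right)} + 5\right) - 1\right) 3 \left(V{\left(5 \right)} + 2\right)^{2} = 4 \left(\left(\frac{1}{12 \left(-5\right)} + 5\right) - 1\right) 3 \left(5^{3} + 2\right)^{2} = 4 \left(\left(\frac{1}{12} \left(- \frac{1}{5}\right) + 5\right) - 1\right) 3 \left(125 + 2\right)^{2} = 4 \left(\left(- \frac{1}{60} + 5\right) - 1\right) 3 \cdot 127^{2} = 4 \left(\frac{299}{60} - 1\right) 3 \cdot 16129 = 4 \cdot \frac{239}{60} \cdot 3 \cdot 16129 = \frac{239}{15} \cdot 3 \cdot 16129 = \frac{239}{5} \cdot 16129 = \frac{3854831}{5}$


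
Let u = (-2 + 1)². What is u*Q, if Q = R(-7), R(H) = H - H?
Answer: 0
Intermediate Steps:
R(H) = 0
u = 1 (u = (-1)² = 1)
Q = 0
u*Q = 1*0 = 0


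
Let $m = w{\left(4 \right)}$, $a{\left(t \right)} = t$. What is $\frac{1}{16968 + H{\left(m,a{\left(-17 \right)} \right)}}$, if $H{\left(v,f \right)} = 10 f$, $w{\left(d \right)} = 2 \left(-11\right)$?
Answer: $\frac{1}{16798} \approx 5.9531 \cdot 10^{-5}$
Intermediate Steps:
$w{\left(d \right)} = -22$
$m = -22$
$\frac{1}{16968 + H{\left(m,a{\left(-17 \right)} \right)}} = \frac{1}{16968 + 10 \left(-17\right)} = \frac{1}{16968 - 170} = \frac{1}{16798}$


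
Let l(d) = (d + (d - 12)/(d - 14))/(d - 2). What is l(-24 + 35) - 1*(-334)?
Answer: 9052/27 ≈ 335.26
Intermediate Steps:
l(d) = (d + (-12 + d)/(-14 + d))/(-2 + d)
l(-24 + 35) - 1*(-334) = (-12 + (-24 + 35)**2 - 13*(-24 + 35))/(28 + (-24 + 35)**2 - 16*(-24 + 35)) - 1*(-334) = (-12 + 11**2 - 13*11)/(28 + 11**2 - 16*11) + 334 = (-12 + 121 - 143)/(28 + 121 - 176) + 334 = -34/(-27) + 334 = -1/27*(-34) + 334 = 34/27 + 334 = 9052/27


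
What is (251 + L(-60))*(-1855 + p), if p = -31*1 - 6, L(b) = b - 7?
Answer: -348128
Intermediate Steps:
L(b) = -7 + b
p = -37 (p = -31 - 6 = -37)
(251 + L(-60))*(-1855 + p) = (251 + (-7 - 60))*(-1855 - 37) = (251 - 67)*(-1892) = 184*(-1892) = -348128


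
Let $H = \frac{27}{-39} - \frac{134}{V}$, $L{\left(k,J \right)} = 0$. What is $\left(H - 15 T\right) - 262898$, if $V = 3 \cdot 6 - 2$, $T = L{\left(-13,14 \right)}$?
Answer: $- \frac{27342335}{104} \approx -2.6291 \cdot 10^{5}$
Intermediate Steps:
$T = 0$
$V = 16$ ($V = 18 - 2 = 16$)
$H = - \frac{943}{104}$ ($H = \frac{27}{-39} - \frac{134}{16} = 27 \left(- \frac{1}{39}\right) - \frac{67}{8} = - \frac{9}{13} - \frac{67}{8} = - \frac{943}{104} \approx -9.0673$)
$\left(H - 15 T\right) - 262898 = \left(- \frac{943}{104} - 0\right) - 262898 = \left(- \frac{943}{104} + 0\right) - 262898 = - \frac{943}{104} - 262898 = - \frac{27342335}{104}$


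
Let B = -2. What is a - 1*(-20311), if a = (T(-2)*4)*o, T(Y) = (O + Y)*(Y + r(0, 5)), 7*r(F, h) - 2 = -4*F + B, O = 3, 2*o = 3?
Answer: 20299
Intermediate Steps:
o = 3/2 (o = (½)*3 = 3/2 ≈ 1.5000)
r(F, h) = -4*F/7 (r(F, h) = 2/7 + (-4*F - 2)/7 = 2/7 + (-2 - 4*F)/7 = 2/7 + (-2/7 - 4*F/7) = -4*F/7)
T(Y) = Y*(3 + Y) (T(Y) = (3 + Y)*(Y - 4/7*0) = (3 + Y)*(Y + 0) = (3 + Y)*Y = Y*(3 + Y))
a = -12 (a = (-2*(3 - 2)*4)*(3/2) = (-2*1*4)*(3/2) = -2*4*(3/2) = -8*3/2 = -12)
a - 1*(-20311) = -12 - 1*(-20311) = -12 + 20311 = 20299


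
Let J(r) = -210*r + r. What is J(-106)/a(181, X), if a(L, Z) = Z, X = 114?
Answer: 583/3 ≈ 194.33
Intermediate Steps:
J(r) = -209*r
J(-106)/a(181, X) = -209*(-106)/114 = 22154*(1/114) = 583/3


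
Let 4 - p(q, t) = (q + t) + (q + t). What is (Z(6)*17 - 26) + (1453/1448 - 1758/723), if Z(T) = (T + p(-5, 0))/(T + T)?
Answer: 947711/1046904 ≈ 0.90525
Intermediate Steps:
p(q, t) = 4 - 2*q - 2*t (p(q, t) = 4 - ((q + t) + (q + t)) = 4 - (2*q + 2*t) = 4 + (-2*q - 2*t) = 4 - 2*q - 2*t)
Z(T) = (14 + T)/(2*T) (Z(T) = (T + (4 - 2*(-5) - 2*0))/(T + T) = (T + (4 + 10 + 0))/((2*T)) = (T + 14)*(1/(2*T)) = (14 + T)*(1/(2*T)) = (14 + T)/(2*T))
(Z(6)*17 - 26) + (1453/1448 - 1758/723) = (((½)*(14 + 6)/6)*17 - 26) + (1453/1448 - 1758/723) = (((½)*(⅙)*20)*17 - 26) + (1453*(1/1448) - 1758*1/723) = ((5/3)*17 - 26) + (1453/1448 - 586/241) = (85/3 - 26) - 498355/348968 = 7/3 - 498355/348968 = 947711/1046904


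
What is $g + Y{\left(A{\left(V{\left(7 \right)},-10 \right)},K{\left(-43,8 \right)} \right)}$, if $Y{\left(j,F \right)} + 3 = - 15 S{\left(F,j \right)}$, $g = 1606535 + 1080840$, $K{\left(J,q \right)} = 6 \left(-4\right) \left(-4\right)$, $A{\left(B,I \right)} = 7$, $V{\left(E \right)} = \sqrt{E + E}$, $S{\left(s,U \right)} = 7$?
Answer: $2687267$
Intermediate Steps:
$V{\left(E \right)} = \sqrt{2} \sqrt{E}$ ($V{\left(E \right)} = \sqrt{2 E} = \sqrt{2} \sqrt{E}$)
$K{\left(J,q \right)} = 96$ ($K{\left(J,q \right)} = \left(-24\right) \left(-4\right) = 96$)
$g = 2687375$
$Y{\left(j,F \right)} = -108$ ($Y{\left(j,F \right)} = -3 - 105 = -108$)
$g + Y{\left(A{\left(V{\left(7 \right)},-10 \right)},K{\left(-43,8 \right)} \right)} = 2687375 - 108 = 2687267$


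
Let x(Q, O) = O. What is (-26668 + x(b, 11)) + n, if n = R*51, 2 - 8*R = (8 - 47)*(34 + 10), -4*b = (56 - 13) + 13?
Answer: -62819/4 ≈ -15705.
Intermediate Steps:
b = -14 (b = -((56 - 13) + 13)/4 = -(43 + 13)/4 = -¼*56 = -14)
R = 859/4 (R = ¼ - (8 - 47)*(34 + 10)/8 = ¼ - (-39)*44/8 = ¼ - ⅛*(-1716) = ¼ + 429/2 = 859/4 ≈ 214.75)
n = 43809/4 (n = (859/4)*51 = 43809/4 ≈ 10952.)
(-26668 + x(b, 11)) + n = (-26668 + 11) + 43809/4 = -26657 + 43809/4 = -62819/4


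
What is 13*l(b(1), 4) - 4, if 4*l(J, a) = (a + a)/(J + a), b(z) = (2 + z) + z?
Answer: -¾ ≈ -0.75000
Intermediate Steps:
b(z) = 2 + 2*z
l(J, a) = a/(2*(J + a)) (l(J, a) = ((a + a)/(J + a))/4 = ((2*a)/(J + a))/4 = (2*a/(J + a))/4 = a/(2*(J + a)))
13*l(b(1), 4) - 4 = 13*((½)*4/((2 + 2*1) + 4)) - 4 = 13*((½)*4/((2 + 2) + 4)) - 4 = 13*((½)*4/(4 + 4)) - 4 = 13*((½)*4/8) - 4 = 13*((½)*4*(⅛)) - 4 = 13*(¼) - 4 = 13/4 - 4 = -¾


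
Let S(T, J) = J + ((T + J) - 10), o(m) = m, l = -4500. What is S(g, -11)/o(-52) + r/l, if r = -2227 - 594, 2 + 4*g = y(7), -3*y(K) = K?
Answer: 295567/234000 ≈ 1.2631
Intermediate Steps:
y(K) = -K/3
g = -13/12 (g = -½ + (-⅓*7)/4 = -½ + (¼)*(-7/3) = -½ - 7/12 = -13/12 ≈ -1.0833)
r = -2821
S(T, J) = -10 + T + 2*J (S(T, J) = J + ((J + T) - 10) = J + (-10 + J + T) = -10 + T + 2*J)
S(g, -11)/o(-52) + r/l = (-10 - 13/12 + 2*(-11))/(-52) - 2821/(-4500) = (-10 - 13/12 - 22)*(-1/52) - 2821*(-1/4500) = -397/12*(-1/52) + 2821/4500 = 397/624 + 2821/4500 = 295567/234000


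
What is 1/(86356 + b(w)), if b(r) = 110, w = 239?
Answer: 1/86466 ≈ 1.1565e-5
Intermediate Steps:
1/(86356 + b(w)) = 1/(86356 + 110) = 1/86466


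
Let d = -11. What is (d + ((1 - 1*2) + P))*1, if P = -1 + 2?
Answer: -11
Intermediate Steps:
P = 1
(d + ((1 - 1*2) + P))*1 = (-11 + ((1 - 1*2) + 1))*1 = (-11 + ((1 - 2) + 1))*1 = (-11 + (-1 + 1))*1 = (-11 + 0)*1 = -11*1 = -11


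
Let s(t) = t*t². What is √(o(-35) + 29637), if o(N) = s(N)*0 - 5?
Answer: 8*√463 ≈ 172.14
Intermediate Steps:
s(t) = t³
o(N) = -5 (o(N) = N³*0 - 5 = 0 - 5 = -5)
√(o(-35) + 29637) = √(-5 + 29637) = √29632 = 8*√463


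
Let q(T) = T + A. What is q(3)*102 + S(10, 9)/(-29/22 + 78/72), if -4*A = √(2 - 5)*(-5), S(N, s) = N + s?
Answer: 6978/31 + 255*I*√3/2 ≈ 225.1 + 220.84*I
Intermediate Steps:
A = 5*I*√3/4 (A = -√(2 - 5)*(-5)/4 = -√(-3)*(-5)/4 = -I*√3*(-5)/4 = -(-5)*I*√3/4 = 5*I*√3/4 ≈ 2.1651*I)
q(T) = T + 5*I*√3/4
q(3)*102 + S(10, 9)/(-29/22 + 78/72) = (3 + 5*I*√3/4)*102 + (10 + 9)/(-29/22 + 78/72) = (306 + 255*I*√3/2) + 19/(-29*1/22 + 78*(1/72)) = (306 + 255*I*√3/2) + 19/(-29/22 + 13/12) = (306 + 255*I*√3/2) + 19/(-31/132) = (306 + 255*I*√3/2) + 19*(-132/31) = (306 + 255*I*√3/2) - 2508/31 = 6978/31 + 255*I*√3/2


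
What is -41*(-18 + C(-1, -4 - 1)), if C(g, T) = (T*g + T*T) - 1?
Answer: -451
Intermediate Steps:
C(g, T) = -1 + T² + T*g (C(g, T) = (T*g + T²) - 1 = (T² + T*g) - 1 = -1 + T² + T*g)
-41*(-18 + C(-1, -4 - 1)) = -41*(-18 + (-1 + (-4 - 1)² + (-4 - 1)*(-1))) = -41*(-18 + (-1 + (-5)² - 5*(-1))) = -41*(-18 + (-1 + 25 + 5)) = -41*(-18 + 29) = -41*11 = -451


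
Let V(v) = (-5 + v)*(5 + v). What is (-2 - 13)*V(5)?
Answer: 0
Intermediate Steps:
(-2 - 13)*V(5) = (-2 - 13)*(-25 + 5²) = -15*(-25 + 25) = -15*0 = 0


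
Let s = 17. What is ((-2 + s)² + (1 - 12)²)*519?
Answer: 179574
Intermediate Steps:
((-2 + s)² + (1 - 12)²)*519 = ((-2 + 17)² + (1 - 12)²)*519 = (15² + (-11)²)*519 = (225 + 121)*519 = 346*519 = 179574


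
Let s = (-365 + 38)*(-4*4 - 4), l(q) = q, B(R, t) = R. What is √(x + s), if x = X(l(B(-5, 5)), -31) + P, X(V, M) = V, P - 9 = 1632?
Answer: 4*√511 ≈ 90.421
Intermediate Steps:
P = 1641 (P = 9 + 1632 = 1641)
x = 1636 (x = -5 + 1641 = 1636)
s = 6540 (s = -327*(-16 - 4) = -327*(-20) = 6540)
√(x + s) = √(1636 + 6540) = √8176 = 4*√511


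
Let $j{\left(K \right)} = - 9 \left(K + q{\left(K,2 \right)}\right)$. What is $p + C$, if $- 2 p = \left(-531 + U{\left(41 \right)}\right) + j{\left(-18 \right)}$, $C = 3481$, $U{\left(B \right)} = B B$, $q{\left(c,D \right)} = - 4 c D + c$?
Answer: $3392$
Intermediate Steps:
$q{\left(c,D \right)} = c - 4 D c$ ($q{\left(c,D \right)} = - 4 D c + c = c - 4 D c$)
$j{\left(K \right)} = 54 K$ ($j{\left(K \right)} = - 9 \left(K + K \left(1 - 8\right)\right) = - 9 \left(K + K \left(-7\right)\right) = - 9 \left(K - 7 K\right) = - 9 \left(- 6 K\right) = 54 K$)
$U{\left(B \right)} = B^{2}$
$p = -89$ ($p = - \frac{\left(-531 + 41^{2}\right) + 54 \left(-18\right)}{2} = - \frac{\left(-531 + 1681\right) - 972}{2} = - \frac{1150 - 972}{2} = \left(- \frac{1}{2}\right) 178 = -89$)
$p + C = -89 + 3481 = 3392$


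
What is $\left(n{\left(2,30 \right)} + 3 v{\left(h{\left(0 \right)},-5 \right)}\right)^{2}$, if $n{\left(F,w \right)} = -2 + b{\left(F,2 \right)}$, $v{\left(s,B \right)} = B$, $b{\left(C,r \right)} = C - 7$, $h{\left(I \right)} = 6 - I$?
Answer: $484$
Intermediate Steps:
$b{\left(C,r \right)} = -7 + C$ ($b{\left(C,r \right)} = C - 7 = -7 + C$)
$n{\left(F,w \right)} = -9 + F$ ($n{\left(F,w \right)} = -2 + \left(-7 + F\right) = -9 + F$)
$\left(n{\left(2,30 \right)} + 3 v{\left(h{\left(0 \right)},-5 \right)}\right)^{2} = \left(\left(-9 + 2\right) + 3 \left(-5\right)\right)^{2} = \left(-7 - 15\right)^{2} = \left(-22\right)^{2} = 484$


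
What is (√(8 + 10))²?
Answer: 18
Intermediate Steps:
(√(8 + 10))² = (√18)² = (3*√2)² = 18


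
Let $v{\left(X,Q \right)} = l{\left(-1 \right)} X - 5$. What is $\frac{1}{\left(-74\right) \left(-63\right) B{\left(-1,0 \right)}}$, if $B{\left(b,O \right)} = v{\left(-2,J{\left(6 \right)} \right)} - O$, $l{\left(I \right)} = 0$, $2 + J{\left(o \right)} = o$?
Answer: $- \frac{1}{23310} \approx -4.29 \cdot 10^{-5}$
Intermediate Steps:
$J{\left(o \right)} = -2 + o$
$v{\left(X,Q \right)} = -5$ ($v{\left(X,Q \right)} = 0 X - 5 = 0 - 5 = -5$)
$B{\left(b,O \right)} = -5 - O$
$\frac{1}{\left(-74\right) \left(-63\right) B{\left(-1,0 \right)}} = \frac{1}{\left(-74\right) \left(-63\right) \left(-5 - 0\right)} = \frac{1}{4662 \left(-5 + 0\right)} = \frac{1}{4662 \left(-5\right)} = \frac{1}{-23310} = - \frac{1}{23310}$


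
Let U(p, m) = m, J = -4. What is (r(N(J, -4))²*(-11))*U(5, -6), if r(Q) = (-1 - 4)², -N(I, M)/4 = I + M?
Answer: 41250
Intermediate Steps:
N(I, M) = -4*I - 4*M (N(I, M) = -4*(I + M) = -4*I - 4*M)
r(Q) = 25 (r(Q) = (-5)² = 25)
(r(N(J, -4))²*(-11))*U(5, -6) = (25²*(-11))*(-6) = (625*(-11))*(-6) = -6875*(-6) = 41250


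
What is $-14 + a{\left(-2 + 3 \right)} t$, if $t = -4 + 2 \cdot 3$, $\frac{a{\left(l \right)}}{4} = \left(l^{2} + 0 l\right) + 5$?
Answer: $34$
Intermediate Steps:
$a{\left(l \right)} = 20 + 4 l^{2}$ ($a{\left(l \right)} = 4 \left(\left(l^{2} + 0 l\right) + 5\right) = 4 \left(\left(l^{2} + 0\right) + 5\right) = 4 \left(l^{2} + 5\right) = 4 \left(5 + l^{2}\right) = 20 + 4 l^{2}$)
$t = 2$ ($t = -4 + 6 = 2$)
$-14 + a{\left(-2 + 3 \right)} t = -14 + \left(20 + 4 \left(-2 + 3\right)^{2}\right) 2 = -14 + \left(20 + 4 \cdot 1^{2}\right) 2 = -14 + \left(20 + 4 \cdot 1\right) 2 = -14 + \left(20 + 4\right) 2 = -14 + 24 \cdot 2 = -14 + 48 = 34$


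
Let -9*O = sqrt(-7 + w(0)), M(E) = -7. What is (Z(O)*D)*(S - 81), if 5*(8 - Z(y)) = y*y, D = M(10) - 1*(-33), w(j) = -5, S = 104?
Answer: 648232/135 ≈ 4801.7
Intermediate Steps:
D = 26 (D = -7 - 1*(-33) = -7 + 33 = 26)
O = -2*I*sqrt(3)/9 (O = -sqrt(-7 - 5)/9 = -2*I*sqrt(3)/9 ≈ -0.3849*I)
Z(y) = 8 - y**2/5 (Z(y) = 8 - y*y/5 = 8 - y**2/5)
(Z(O)*D)*(S - 81) = ((8 - (-2*I*sqrt(3)/9)**2/5)*26)*(104 - 81) = ((8 - 1/5*(-4/27))*26)*23 = ((8 + 4/135)*26)*23 = ((1084/135)*26)*23 = (28184/135)*23 = 648232/135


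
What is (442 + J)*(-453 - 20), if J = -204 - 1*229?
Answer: -4257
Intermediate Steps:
J = -433 (J = -204 - 229 = -433)
(442 + J)*(-453 - 20) = (442 - 433)*(-453 - 20) = 9*(-473) = -4257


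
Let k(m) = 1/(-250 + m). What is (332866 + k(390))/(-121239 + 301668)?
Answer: 15533747/8420020 ≈ 1.8449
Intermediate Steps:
(332866 + k(390))/(-121239 + 301668) = (332866 + 1/(-250 + 390))/(-121239 + 301668) = (332866 + 1/140)/180429 = (332866 + 1/140)*(1/180429) = (46601241/140)*(1/180429) = 15533747/8420020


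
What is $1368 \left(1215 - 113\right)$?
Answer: $1507536$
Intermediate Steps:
$1368 \left(1215 - 113\right) = 1368 \cdot 1102 = 1507536$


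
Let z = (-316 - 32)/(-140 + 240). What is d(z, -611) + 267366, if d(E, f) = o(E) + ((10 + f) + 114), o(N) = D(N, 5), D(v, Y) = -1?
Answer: 266878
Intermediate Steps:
o(N) = -1
z = -87/25 (z = -348/100 = -348*1/100 = -87/25 ≈ -3.4800)
d(E, f) = 123 + f (d(E, f) = -1 + ((10 + f) + 114) = -1 + (124 + f) = 123 + f)
d(z, -611) + 267366 = (123 - 611) + 267366 = -488 + 267366 = 266878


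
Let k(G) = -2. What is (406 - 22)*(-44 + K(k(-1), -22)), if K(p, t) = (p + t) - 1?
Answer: -26496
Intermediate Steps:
K(p, t) = -1 + p + t
(406 - 22)*(-44 + K(k(-1), -22)) = (406 - 22)*(-44 + (-1 - 2 - 22)) = 384*(-44 - 25) = 384*(-69) = -26496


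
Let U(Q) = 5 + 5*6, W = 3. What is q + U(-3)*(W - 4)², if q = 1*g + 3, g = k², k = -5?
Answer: 63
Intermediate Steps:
g = 25 (g = (-5)² = 25)
U(Q) = 35 (U(Q) = 5 + 30 = 35)
q = 28 (q = 1*25 + 3 = 25 + 3 = 28)
q + U(-3)*(W - 4)² = 28 + 35*(3 - 4)² = 28 + 35*(-1)² = 28 + 35*1 = 28 + 35 = 63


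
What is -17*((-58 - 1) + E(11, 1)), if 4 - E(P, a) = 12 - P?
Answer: 952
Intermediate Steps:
E(P, a) = -8 + P (E(P, a) = 4 - (12 - P) = 4 + (-12 + P) = -8 + P)
-17*((-58 - 1) + E(11, 1)) = -17*((-58 - 1) + (-8 + 11)) = -17*(-59 + 3) = -17*(-56) = 952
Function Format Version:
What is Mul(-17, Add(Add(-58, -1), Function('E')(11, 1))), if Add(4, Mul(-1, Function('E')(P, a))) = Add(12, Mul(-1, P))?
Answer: 952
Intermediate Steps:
Function('E')(P, a) = Add(-8, P) (Function('E')(P, a) = Add(4, Mul(-1, Add(12, Mul(-1, P)))) = Add(4, Add(-12, P)) = Add(-8, P))
Mul(-17, Add(Add(-58, -1), Function('E')(11, 1))) = Mul(-17, Add(Add(-58, -1), Add(-8, 11))) = Mul(-17, Add(-59, 3)) = Mul(-17, -56) = 952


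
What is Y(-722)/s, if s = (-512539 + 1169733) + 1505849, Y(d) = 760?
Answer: 760/2163043 ≈ 0.00035136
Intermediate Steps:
s = 2163043 (s = 657194 + 1505849 = 2163043)
Y(-722)/s = 760/2163043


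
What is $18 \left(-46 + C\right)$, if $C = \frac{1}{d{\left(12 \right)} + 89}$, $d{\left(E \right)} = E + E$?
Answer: $- \frac{93546}{113} \approx -827.84$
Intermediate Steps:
$d{\left(E \right)} = 2 E$
$C = \frac{1}{113}$ ($C = \frac{1}{2 \cdot 12 + 89} = \frac{1}{24 + 89} = \frac{1}{113} \approx 0.0088496$)
$18 \left(-46 + C\right) = 18 \left(-46 + \frac{1}{113}\right) = 18 \left(- \frac{5197}{113}\right) = - \frac{93546}{113}$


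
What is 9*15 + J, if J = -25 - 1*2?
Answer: 108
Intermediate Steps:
J = -27 (J = -25 - 2 = -27)
9*15 + J = 9*15 - 27 = 135 - 27 = 108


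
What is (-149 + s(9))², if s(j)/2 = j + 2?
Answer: 16129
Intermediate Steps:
s(j) = 4 + 2*j (s(j) = 2*(j + 2) = 2*(2 + j) = 4 + 2*j)
(-149 + s(9))² = (-149 + (4 + 2*9))² = (-149 + (4 + 18))² = (-149 + 22)² = (-127)² = 16129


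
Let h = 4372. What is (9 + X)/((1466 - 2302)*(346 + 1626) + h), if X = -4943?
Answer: 2467/822110 ≈ 0.0030008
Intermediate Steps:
(9 + X)/((1466 - 2302)*(346 + 1626) + h) = (9 - 4943)/((1466 - 2302)*(346 + 1626) + 4372) = -4934/(-836*1972 + 4372) = -4934/(-1648592 + 4372) = -4934/(-1644220) = -4934*(-1/1644220) = 2467/822110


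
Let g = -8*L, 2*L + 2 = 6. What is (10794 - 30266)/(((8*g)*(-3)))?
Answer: -1217/24 ≈ -50.708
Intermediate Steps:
L = 2 (L = -1 + (1/2)*6 = -1 + 3 = 2)
g = -16 (g = -8*2 = -16)
(10794 - 30266)/(((8*g)*(-3))) = (10794 - 30266)/(((8*(-16))*(-3))) = -19472/((-128*(-3))) = -19472/384 = -19472*1/384 = -1217/24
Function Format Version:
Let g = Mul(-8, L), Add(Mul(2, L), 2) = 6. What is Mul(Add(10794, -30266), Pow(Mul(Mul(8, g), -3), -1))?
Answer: Rational(-1217, 24) ≈ -50.708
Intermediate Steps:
L = 2 (L = Add(-1, Mul(Rational(1, 2), 6)) = Add(-1, 3) = 2)
g = -16 (g = Mul(-8, 2) = -16)
Mul(Add(10794, -30266), Pow(Mul(Mul(8, g), -3), -1)) = Mul(Add(10794, -30266), Pow(Mul(Mul(8, -16), -3), -1)) = Mul(-19472, Pow(Mul(-128, -3), -1)) = Mul(-19472, Pow(384, -1)) = Mul(-19472, Rational(1, 384)) = Rational(-1217, 24)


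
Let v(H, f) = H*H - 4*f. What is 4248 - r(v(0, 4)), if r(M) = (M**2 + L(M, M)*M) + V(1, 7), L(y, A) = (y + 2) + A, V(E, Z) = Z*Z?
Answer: 3463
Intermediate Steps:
V(E, Z) = Z**2
L(y, A) = 2 + A + y (L(y, A) = (2 + y) + A = 2 + A + y)
v(H, f) = H**2 - 4*f
r(M) = 49 + M**2 + M*(2 + 2*M) (r(M) = (M**2 + (2 + M + M)*M) + 7**2 = (M**2 + (2 + 2*M)*M) + 49 = (M**2 + M*(2 + 2*M)) + 49 = 49 + M**2 + M*(2 + 2*M))
4248 - r(v(0, 4)) = 4248 - (49 + 2*(0**2 - 4*4) + 3*(0**2 - 4*4)**2) = 4248 - (49 + 2*(0 - 16) + 3*(0 - 16)**2) = 4248 - (49 + 2*(-16) + 3*(-16)**2) = 4248 - (49 - 32 + 3*256) = 4248 - (49 - 32 + 768) = 4248 - 1*785 = 4248 - 785 = 3463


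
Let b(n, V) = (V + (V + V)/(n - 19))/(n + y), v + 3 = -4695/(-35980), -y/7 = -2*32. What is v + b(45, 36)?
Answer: -128712657/46119164 ≈ -2.7909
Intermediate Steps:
y = 448 (y = -(-14)*32 = -7*(-64) = 448)
v = -20649/7196 (v = -3 - 4695/(-35980) = -3 - 4695*(-1/35980) = -3 + 939/7196 = -20649/7196 ≈ -2.8695)
b(n, V) = (V + 2*V/(-19 + n))/(448 + n) (b(n, V) = (V + (V + V)/(n - 19))/(n + 448) = (V + (2*V)/(-19 + n))/(448 + n) = (V + 2*V/(-19 + n))/(448 + n))
v + b(45, 36) = -20649/7196 + 36*(-17 + 45)/(-8512 + 45**2 + 429*45) = -20649/7196 + 36*28/(-8512 + 2025 + 19305) = -20649/7196 + 36*28/12818 = -20649/7196 + 36*(1/12818)*28 = -20649/7196 + 504/6409 = -128712657/46119164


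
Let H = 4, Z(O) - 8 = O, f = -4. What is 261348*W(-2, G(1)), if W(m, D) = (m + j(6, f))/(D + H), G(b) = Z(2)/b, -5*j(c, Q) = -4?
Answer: -784044/35 ≈ -22401.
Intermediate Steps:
j(c, Q) = ⅘ (j(c, Q) = -⅕*(-4) = ⅘)
Z(O) = 8 + O
G(b) = 10/b (G(b) = (8 + 2)/b = 10/b)
W(m, D) = (⅘ + m)/(4 + D) (W(m, D) = (m + ⅘)/(D + 4) = (⅘ + m)/(4 + D))
261348*W(-2, G(1)) = 261348*((⅘ - 2)/(4 + 10/1)) = 261348*(-6/5/(4 + 10*1)) = 261348*(-6/5/(4 + 10)) = 261348*(-6/5/14) = 261348*((1/14)*(-6/5)) = 261348*(-3/35) = -784044/35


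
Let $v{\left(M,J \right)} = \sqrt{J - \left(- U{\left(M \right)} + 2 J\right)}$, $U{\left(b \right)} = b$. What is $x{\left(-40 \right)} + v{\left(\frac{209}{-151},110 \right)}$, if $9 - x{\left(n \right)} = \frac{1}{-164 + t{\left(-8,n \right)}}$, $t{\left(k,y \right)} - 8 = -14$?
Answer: $\frac{1531}{170} + \frac{11 i \sqrt{20989}}{151} \approx 9.0059 + 10.554 i$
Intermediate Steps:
$t{\left(k,y \right)} = -6$ ($t{\left(k,y \right)} = 8 - 14 = -6$)
$x{\left(n \right)} = \frac{1531}{170}$ ($x{\left(n \right)} = 9 - \frac{1}{-164 - 6} = 9 - \frac{1}{-170} = 9 - - \frac{1}{170} = 9 + \frac{1}{170} = \frac{1531}{170}$)
$v{\left(M,J \right)} = \sqrt{M - J}$ ($v{\left(M,J \right)} = \sqrt{J - \left(- M + 2 J\right)} = \sqrt{M - J}$)
$x{\left(-40 \right)} + v{\left(\frac{209}{-151},110 \right)} = \frac{1531}{170} + \sqrt{\frac{209}{-151} - 110} = \frac{1531}{170} + \sqrt{209 \left(- \frac{1}{151}\right) - 110} = \frac{1531}{170} + \sqrt{- \frac{209}{151} - 110} = \frac{1531}{170} + \sqrt{- \frac{16819}{151}} = \frac{1531}{170} + \frac{11 i \sqrt{20989}}{151}$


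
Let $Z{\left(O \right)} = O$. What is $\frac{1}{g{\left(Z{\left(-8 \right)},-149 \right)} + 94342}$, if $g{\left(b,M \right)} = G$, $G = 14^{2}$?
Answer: $\frac{1}{94538} \approx 1.0578 \cdot 10^{-5}$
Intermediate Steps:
$G = 196$
$g{\left(b,M \right)} = 196$
$\frac{1}{g{\left(Z{\left(-8 \right)},-149 \right)} + 94342} = \frac{1}{196 + 94342} = \frac{1}{94538}$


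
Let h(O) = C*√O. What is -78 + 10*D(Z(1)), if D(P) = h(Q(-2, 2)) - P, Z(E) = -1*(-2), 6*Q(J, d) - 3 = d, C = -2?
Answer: -98 - 10*√30/3 ≈ -116.26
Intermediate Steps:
Q(J, d) = ½ + d/6
h(O) = -2*√O
Z(E) = 2
D(P) = -P - √30/3 (D(P) = -2*√(½ + (⅙)*2) - P = -2*√(½ + ⅓) - P = -√30/3 - P = -P - √30/3)
-78 + 10*D(Z(1)) = -78 + 10*(-1*2 - √30/3) = -78 + 10*(-2 - √30/3) = -78 + (-20 - 10*√30/3) = -98 - 10*√30/3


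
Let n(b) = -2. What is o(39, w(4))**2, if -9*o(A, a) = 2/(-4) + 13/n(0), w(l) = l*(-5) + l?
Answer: 49/81 ≈ 0.60494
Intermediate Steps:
w(l) = -4*l (w(l) = -5*l + l = -4*l)
o(A, a) = 7/9 (o(A, a) = -(2/(-4) + 13/(-2))/9 = -(2*(-1/4) + 13*(-1/2))/9 = -(-1/2 - 13/2)/9 = -1/9*(-7) = 7/9)
o(39, w(4))**2 = (7/9)**2 = 49/81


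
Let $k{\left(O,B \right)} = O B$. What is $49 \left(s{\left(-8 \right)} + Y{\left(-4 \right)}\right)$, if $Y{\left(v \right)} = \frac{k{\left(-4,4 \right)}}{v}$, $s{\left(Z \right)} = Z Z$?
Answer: $3332$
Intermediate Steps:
$k{\left(O,B \right)} = B O$
$s{\left(Z \right)} = Z^{2}$
$Y{\left(v \right)} = - \frac{16}{v}$ ($Y{\left(v \right)} = \frac{4 \left(-4\right)}{v} = - \frac{16}{v}$)
$49 \left(s{\left(-8 \right)} + Y{\left(-4 \right)}\right) = 49 \left(\left(-8\right)^{2} - \frac{16}{-4}\right) = 49 \left(64 - -4\right) = 49 \left(64 + 4\right) = 49 \cdot 68 = 3332$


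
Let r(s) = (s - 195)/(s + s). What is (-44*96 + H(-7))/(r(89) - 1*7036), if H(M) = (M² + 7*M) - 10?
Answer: 376826/626257 ≈ 0.60171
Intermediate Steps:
H(M) = -10 + M² + 7*M
r(s) = (-195 + s)/(2*s) (r(s) = (-195 + s)/((2*s)) = (-195 + s)*(1/(2*s)) = (-195 + s)/(2*s))
(-44*96 + H(-7))/(r(89) - 1*7036) = (-44*96 + (-10 + (-7)² + 7*(-7)))/((½)*(-195 + 89)/89 - 1*7036) = (-4224 + (-10 + 49 - 49))/((½)*(1/89)*(-106) - 7036) = (-4224 - 10)/(-53/89 - 7036) = -4234/(-626257/89) = -4234*(-89/626257) = 376826/626257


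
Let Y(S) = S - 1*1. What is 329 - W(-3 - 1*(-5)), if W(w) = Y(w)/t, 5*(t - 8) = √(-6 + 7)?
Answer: 13484/41 ≈ 328.88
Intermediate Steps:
Y(S) = -1 + S (Y(S) = S - 1 = -1 + S)
t = 41/5 (t = 8 + √(-6 + 7)/5 = 8 + √1/5 = 8 + (⅕)*1 = 8 + ⅕ = 41/5 ≈ 8.2000)
W(w) = -5/41 + 5*w/41 (W(w) = (-1 + w)/(41/5) = (-1 + w)*(5/41) = -5/41 + 5*w/41)
329 - W(-3 - 1*(-5)) = 329 - (-5/41 + 5*(-3 - 1*(-5))/41) = 329 - (-5/41 + 5*(-3 + 5)/41) = 329 - (-5/41 + (5/41)*2) = 329 - (-5/41 + 10/41) = 329 - 1*5/41 = 329 - 5/41 = 13484/41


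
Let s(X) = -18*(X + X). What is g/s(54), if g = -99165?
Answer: 33055/648 ≈ 51.011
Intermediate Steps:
s(X) = -36*X
g/s(54) = -99165/((-36*54)) = -99165/(-1944) = -99165*(-1/1944) = 33055/648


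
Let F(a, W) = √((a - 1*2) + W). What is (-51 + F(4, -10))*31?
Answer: -1581 + 62*I*√2 ≈ -1581.0 + 87.681*I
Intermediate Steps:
F(a, W) = √(-2 + W + a) (F(a, W) = √((a - 2) + W) = √((-2 + a) + W) = √(-2 + W + a))
(-51 + F(4, -10))*31 = (-51 + √(-2 - 10 + 4))*31 = (-51 + √(-8))*31 = (-51 + 2*I*√2)*31 = -1581 + 62*I*√2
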